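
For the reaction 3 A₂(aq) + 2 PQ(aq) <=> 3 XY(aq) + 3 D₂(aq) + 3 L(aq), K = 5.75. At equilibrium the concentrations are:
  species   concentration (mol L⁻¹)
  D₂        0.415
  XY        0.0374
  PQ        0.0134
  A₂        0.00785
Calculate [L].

[L] = 0.0511 mol L⁻¹

At equilibrium, K = [XY]³·[D₂]³·[L]³ / ([A₂]³·[PQ]²) = 5.75.
(0.0374)³·(0.415)³·([L])³ / ((0.00785)³·(0.0134)²) = 5.75
[L]³ = 1.34e-4 ⇒ [L] = 0.0511 mol L⁻¹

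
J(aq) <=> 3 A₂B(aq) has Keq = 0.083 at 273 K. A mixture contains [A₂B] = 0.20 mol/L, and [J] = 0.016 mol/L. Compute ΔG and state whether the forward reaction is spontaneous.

Q = [A₂B]³ / [J] = (0.20)³ / (0.016) = 0.500
ΔG = RT ln(Q/Keq) = (8.314 J mol⁻¹ K⁻¹)(273 K) × ln(0.500/0.083)
   = (2.270 kJ/mol)(1.796) = 4.08 kJ/mol
ΔG > 0, so the forward reaction is non-spontaneous (proceeds in reverse).

ΔG = 4.08 kJ/mol; the forward reaction is non-spontaneous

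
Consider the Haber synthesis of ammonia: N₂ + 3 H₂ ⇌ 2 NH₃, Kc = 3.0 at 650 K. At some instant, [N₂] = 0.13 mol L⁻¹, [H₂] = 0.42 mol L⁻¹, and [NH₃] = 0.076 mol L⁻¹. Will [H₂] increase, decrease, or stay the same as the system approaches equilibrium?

decrease

Qc = [NH₃]² / ([N₂]·[H₂]³) = (0.076)² / ((0.13)·(0.42)³) = 0.60
Qc = 0.60 < Kc = 3.0: net forward reaction.
H₂ is a reactant, so it decreases.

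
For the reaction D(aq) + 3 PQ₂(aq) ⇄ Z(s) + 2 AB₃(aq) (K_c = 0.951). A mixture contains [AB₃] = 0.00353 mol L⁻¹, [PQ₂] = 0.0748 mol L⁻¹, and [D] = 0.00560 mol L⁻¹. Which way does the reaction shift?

(Z is a pure solid — omitted from Q_c.)
Q_c = [AB₃]² / ([D]·[PQ₂]³) = (0.00353)² / ((0.00560)·(0.0748)³) = 5.32
Q_c = 5.32 > K_c = 0.951, so the reverse reaction proceeds.

reverse (toward reactants)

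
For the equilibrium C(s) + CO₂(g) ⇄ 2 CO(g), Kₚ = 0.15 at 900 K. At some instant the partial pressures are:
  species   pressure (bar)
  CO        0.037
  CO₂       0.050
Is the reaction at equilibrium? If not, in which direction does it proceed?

(C is a pure solid — omitted from Qₚ.)
Qₚ = P(CO)² / P(CO₂) = (0.037)² / (0.050) = 0.027
Qₚ = 0.027 < Kₚ = 0.15, so the forward reaction proceeds.

forward (toward products)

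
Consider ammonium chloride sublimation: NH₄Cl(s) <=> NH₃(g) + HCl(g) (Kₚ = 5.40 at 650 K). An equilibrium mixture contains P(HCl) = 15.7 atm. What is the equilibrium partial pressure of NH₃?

(NH₄Cl is a pure solid — omitted from Kₚ.)
At equilibrium, Kₚ = P(NH₃)·P(HCl) = 5.40.
(P(NH₃))·(15.7) = 5.40
P(NH₃) = 0.344 atm

P(NH₃) = 0.344 atm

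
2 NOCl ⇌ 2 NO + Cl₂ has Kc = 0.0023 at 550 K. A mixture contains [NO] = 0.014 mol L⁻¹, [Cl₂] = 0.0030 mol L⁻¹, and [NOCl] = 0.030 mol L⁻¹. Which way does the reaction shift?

in the forward direction

Qc = [NO]²·[Cl₂] / [NOCl]² = (0.014)²·(0.0030) / (0.030)² = 6.5×10⁻⁴
Qc = 6.5×10⁻⁴ < Kc = 0.0023, so the forward reaction proceeds.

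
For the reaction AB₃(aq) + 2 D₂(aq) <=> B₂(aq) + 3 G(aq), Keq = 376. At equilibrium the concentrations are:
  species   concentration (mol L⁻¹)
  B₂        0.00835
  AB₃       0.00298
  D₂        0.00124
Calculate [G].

[G] = 0.0591 mol L⁻¹

At equilibrium, Keq = [B₂]·[G]³ / ([AB₃]·[D₂]²) = 376.
(0.00835)·([G])³ / ((0.00298)·(0.00124)²) = 376
[G]³ = 2.06×10⁻⁴ ⇒ [G] = 0.0591 mol L⁻¹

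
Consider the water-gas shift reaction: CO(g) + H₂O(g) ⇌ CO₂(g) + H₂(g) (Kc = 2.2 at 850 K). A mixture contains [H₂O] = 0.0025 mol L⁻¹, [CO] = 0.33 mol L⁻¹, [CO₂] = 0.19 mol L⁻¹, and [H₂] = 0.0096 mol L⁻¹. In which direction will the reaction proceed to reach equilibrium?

Qc = [CO₂]·[H₂] / ([CO]·[H₂O]) = (0.19)·(0.0096) / ((0.33)·(0.0025)) = 2.2
Qc = 2.2 = Kc, so the system is already at equilibrium.

at equilibrium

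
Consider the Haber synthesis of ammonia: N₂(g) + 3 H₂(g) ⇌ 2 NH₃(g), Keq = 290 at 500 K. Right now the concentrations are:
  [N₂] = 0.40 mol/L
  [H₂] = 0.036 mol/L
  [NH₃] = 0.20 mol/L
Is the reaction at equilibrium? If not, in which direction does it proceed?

reverse (toward reactants)

Q = [NH₃]² / ([N₂]·[H₂]³) = (0.20)² / ((0.40)·(0.036)³) = 2100
Q = 2100 > Keq = 290, so the reverse reaction proceeds.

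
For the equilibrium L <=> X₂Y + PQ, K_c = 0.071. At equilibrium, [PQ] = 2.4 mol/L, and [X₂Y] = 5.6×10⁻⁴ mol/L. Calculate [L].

At equilibrium, K_c = [X₂Y]·[PQ] / [L] = 0.071.
(5.6×10⁻⁴)·(2.4) / ([L]) = 0.071
[L] = 0.0189 = 0.019 mol/L

[L] = 0.019 mol/L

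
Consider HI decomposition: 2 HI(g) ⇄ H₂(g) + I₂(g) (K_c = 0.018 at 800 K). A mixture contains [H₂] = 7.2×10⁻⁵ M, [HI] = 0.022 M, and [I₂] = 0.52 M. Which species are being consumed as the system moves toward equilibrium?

H₂, I₂ (products)

Q_c = [H₂]·[I₂] / [HI]² = (7.2×10⁻⁵)·(0.52) / (0.022)² = 0.077
Q_c = 0.077 > K_c = 0.018: net reverse reaction.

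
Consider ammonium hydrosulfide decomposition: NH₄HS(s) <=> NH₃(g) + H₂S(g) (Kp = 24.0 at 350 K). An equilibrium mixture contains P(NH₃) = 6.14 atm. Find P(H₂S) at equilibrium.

(NH₄HS is a pure solid — omitted from Kp.)
At equilibrium, Kp = P(NH₃)·P(H₂S) = 24.0.
(6.14)·(P(H₂S)) = 24.0
P(H₂S) = 3.91 atm

P(H₂S) = 3.91 atm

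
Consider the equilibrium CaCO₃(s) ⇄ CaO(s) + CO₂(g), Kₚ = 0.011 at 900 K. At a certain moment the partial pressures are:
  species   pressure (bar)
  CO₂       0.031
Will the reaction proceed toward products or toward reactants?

toward reactants

(CaCO₃, CaO are pure solids — omitted from Qₚ.)
Qₚ = P(CO₂) = 0.031
Qₚ = 0.031 > Kₚ = 0.011, so the reverse reaction proceeds.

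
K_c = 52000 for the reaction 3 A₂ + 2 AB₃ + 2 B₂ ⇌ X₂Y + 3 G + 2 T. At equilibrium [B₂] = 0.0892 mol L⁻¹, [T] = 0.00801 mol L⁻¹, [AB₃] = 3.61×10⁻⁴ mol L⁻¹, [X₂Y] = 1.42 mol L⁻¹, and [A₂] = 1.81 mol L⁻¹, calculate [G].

[G] = 1.52 mol L⁻¹

At equilibrium, K_c = [X₂Y]·[G]³·[T]² / ([A₂]³·[AB₃]²·[B₂]²) = 52000.
(1.42)·([G])³·(0.00801)² / ((1.81)³·(3.61×10⁻⁴)²·(0.0892)²) = 52000
[G]³ = 3.51 ⇒ [G] = 1.52 mol L⁻¹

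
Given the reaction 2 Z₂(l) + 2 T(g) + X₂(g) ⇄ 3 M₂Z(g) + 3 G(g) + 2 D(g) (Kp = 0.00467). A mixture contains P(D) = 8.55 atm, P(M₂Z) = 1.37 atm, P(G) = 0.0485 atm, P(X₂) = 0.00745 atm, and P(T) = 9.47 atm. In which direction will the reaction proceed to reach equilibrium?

toward reactants

(Z₂ is a pure liquid — omitted from Qp.)
Qp = P(M₂Z)³·P(G)³·P(D)² / (P(T)²·P(X₂)) = (1.37)³·(0.0485)³·(8.55)² / ((9.47)²·(0.00745)) = 0.0321
Qp = 0.0321 > Kp = 0.00467, so the reverse reaction proceeds.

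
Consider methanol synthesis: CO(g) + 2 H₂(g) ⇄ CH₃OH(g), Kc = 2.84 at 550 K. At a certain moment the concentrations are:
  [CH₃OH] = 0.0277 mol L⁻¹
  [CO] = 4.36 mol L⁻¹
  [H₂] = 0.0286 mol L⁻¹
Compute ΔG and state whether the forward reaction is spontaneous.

Qc = [CH₃OH] / ([CO]·[H₂]²) = (0.0277) / ((4.36)·(0.0286)²) = 7.77
ΔG = RT ln(Qc/Kc) = (8.314 J mol⁻¹ K⁻¹)(550 K) × ln(7.77/2.84)
   = (4.573 kJ/mol)(1.006) = 4.60 kJ/mol
ΔG > 0, so the forward reaction is non-spontaneous (proceeds in reverse).

ΔG = 4.60 kJ/mol; the forward reaction is non-spontaneous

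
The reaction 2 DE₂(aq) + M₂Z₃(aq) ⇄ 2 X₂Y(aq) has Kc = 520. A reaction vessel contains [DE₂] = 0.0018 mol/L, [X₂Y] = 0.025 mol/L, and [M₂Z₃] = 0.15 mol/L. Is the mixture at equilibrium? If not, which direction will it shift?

Qc = [X₂Y]² / ([DE₂]²·[M₂Z₃]) = (0.025)² / ((0.0018)²·(0.15)) = 1300
Qc = 1300 > Kc = 520: net reverse reaction.

no; Q > K, reaction proceeds in reverse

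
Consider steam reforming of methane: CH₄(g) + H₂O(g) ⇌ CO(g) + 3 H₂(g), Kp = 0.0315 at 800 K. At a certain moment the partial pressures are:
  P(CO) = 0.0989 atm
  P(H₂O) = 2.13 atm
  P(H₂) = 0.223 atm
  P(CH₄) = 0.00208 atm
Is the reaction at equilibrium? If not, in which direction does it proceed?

reverse (toward reactants)

Qp = P(CO)·P(H₂)³ / (P(CH₄)·P(H₂O)) = (0.0989)·(0.223)³ / ((0.00208)·(2.13)) = 0.248
Qp = 0.248 > Kp = 0.0315, so the reverse reaction proceeds.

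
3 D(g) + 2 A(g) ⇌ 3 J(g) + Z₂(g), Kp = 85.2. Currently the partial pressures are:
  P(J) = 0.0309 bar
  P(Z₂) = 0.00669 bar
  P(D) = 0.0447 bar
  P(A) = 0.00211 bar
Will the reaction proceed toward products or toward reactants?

Qp = P(J)³·P(Z₂) / (P(D)³·P(A)²) = (0.0309)³·(0.00669) / ((0.0447)³·(0.00211)²) = 496
Qp = 496 > Kp = 85.2, so the reverse reaction proceeds.

toward reactants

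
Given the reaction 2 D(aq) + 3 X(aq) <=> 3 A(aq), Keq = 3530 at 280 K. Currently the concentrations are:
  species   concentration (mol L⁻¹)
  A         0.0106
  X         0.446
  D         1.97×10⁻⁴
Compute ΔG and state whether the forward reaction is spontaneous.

Q = [A]³ / ([D]²·[X]³) = (0.0106)³ / ((1.97×10⁻⁴)²·(0.446)³) = 346
ΔG = RT ln(Q/Keq) = (8.314 J mol⁻¹ K⁻¹)(280 K) × ln(346/3530)
   = (2.328 kJ/mol)(-2.323) = -5.41 kJ/mol
ΔG < 0, so the forward reaction is spontaneous (proceeds forward).

ΔG = -5.41 kJ/mol; the forward reaction is spontaneous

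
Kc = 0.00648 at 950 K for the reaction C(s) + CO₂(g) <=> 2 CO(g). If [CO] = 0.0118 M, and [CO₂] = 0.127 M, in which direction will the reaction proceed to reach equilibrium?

(C is a pure solid — omitted from Qc.)
Qc = [CO]² / [CO₂] = (0.0118)² / (0.127) = 0.00110
Qc = 0.00110 < Kc = 0.00648, so the forward reaction proceeds.

in the forward direction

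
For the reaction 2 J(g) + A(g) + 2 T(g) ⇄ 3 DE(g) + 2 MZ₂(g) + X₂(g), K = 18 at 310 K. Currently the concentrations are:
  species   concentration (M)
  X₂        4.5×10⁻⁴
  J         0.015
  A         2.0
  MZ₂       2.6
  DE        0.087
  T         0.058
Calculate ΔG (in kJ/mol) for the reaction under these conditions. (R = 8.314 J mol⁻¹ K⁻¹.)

ΔG = -6.73 kJ/mol

Q = [DE]³·[MZ₂]²·[X₂] / ([J]²·[A]·[T]²) = (0.087)³·(2.6)²·(4.5×10⁻⁴) / ((0.015)²·(2.0)·(0.058)²) = 1.32
ΔG = RT ln(Q/K) = (8.314 J mol⁻¹ K⁻¹)(310 K) × ln(1.32/18)
   = (2.577 kJ/mol)(-2.613) = -6.73 kJ/mol
ΔG < 0, so the forward reaction is spontaneous (proceeds forward).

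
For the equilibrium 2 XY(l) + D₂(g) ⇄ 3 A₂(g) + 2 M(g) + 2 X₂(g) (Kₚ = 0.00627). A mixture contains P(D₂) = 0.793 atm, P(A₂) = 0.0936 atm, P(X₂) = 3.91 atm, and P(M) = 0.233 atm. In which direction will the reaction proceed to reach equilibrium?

(XY is a pure liquid — omitted from Qₚ.)
Qₚ = P(A₂)³·P(M)²·P(X₂)² / P(D₂) = (0.0936)³·(0.233)²·(3.91)² / (0.793) = 8.58×10⁻⁴
Qₚ = 8.58×10⁻⁴ < Kₚ = 0.00627, so the forward reaction proceeds.

to the right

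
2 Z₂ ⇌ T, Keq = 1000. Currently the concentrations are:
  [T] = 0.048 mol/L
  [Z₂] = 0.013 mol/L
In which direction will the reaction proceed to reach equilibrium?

toward products

Q = [T] / [Z₂]² = (0.048) / (0.013)² = 280
Q = 280 < Keq = 1000, so the forward reaction proceeds.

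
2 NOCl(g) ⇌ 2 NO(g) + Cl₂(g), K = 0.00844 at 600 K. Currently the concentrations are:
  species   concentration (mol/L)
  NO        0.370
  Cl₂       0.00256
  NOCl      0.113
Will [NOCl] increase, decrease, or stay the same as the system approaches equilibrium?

increase

Q = [NO]²·[Cl₂] / [NOCl]² = (0.370)²·(0.00256) / (0.113)² = 0.0274
Q = 0.0274 > K = 0.00844: net reverse reaction.
NOCl is a reactant, so it increases.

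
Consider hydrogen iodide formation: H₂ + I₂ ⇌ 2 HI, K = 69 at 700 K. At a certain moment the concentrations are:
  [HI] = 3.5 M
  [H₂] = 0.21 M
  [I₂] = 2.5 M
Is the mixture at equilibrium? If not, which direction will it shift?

Q = [HI]² / ([H₂]·[I₂]) = (3.5)² / ((0.21)·(2.5)) = 23
Q = 23 < K = 69: net forward reaction.

no; Q < K, reaction proceeds forward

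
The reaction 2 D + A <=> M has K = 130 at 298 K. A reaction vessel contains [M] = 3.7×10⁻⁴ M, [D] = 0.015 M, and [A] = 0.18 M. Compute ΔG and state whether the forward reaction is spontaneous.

Q = [M] / ([D]²·[A]) = (3.7×10⁻⁴) / ((0.015)²·(0.18)) = 9.14
ΔG = RT ln(Q/K) = (8.314 J mol⁻¹ K⁻¹)(298 K) × ln(9.14/130)
   = (2.478 kJ/mol)(-2.655) = -6.58 kJ/mol
ΔG < 0, so the forward reaction is spontaneous (proceeds forward).

ΔG = -6.58 kJ/mol; the forward reaction is spontaneous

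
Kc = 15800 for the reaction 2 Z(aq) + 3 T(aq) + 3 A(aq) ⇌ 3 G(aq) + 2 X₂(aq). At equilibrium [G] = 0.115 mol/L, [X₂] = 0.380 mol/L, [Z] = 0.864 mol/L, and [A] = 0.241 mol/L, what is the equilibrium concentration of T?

At equilibrium, Kc = [G]³·[X₂]² / ([Z]²·[T]³·[A]³) = 15800.
(0.115)³·(0.380)² / ((0.864)²·([T])³·(0.241)³) = 15800
[T]³ = 1.33×10⁻⁶ ⇒ [T] = 0.0110 mol/L

[T] = 0.0110 mol/L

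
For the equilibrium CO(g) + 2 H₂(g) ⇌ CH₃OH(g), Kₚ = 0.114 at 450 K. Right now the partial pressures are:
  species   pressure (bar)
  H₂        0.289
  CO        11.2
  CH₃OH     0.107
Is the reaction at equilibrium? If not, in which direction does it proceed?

Qₚ = P(CH₃OH) / (P(CO)·P(H₂)²) = (0.107) / ((11.2)·(0.289)²) = 0.114
Qₚ = 0.114 = Kₚ, so the system is already at equilibrium.

neither direction; the system is at equilibrium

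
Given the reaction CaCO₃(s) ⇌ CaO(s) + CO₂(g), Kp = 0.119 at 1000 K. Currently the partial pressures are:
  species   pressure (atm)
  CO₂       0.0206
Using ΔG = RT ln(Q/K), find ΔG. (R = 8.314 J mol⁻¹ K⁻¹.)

(CaCO₃, CaO are pure solids — omitted from Qp.)
Qp = P(CO₂) = 0.0206
ΔG = RT ln(Qp/Kp) = (8.314 J mol⁻¹ K⁻¹)(1000 K) × ln(0.0206/0.119)
   = (8.314 kJ/mol)(-1.754) = -14.6 kJ/mol
ΔG < 0, so the forward reaction is spontaneous (proceeds forward).

ΔG = -14.6 kJ/mol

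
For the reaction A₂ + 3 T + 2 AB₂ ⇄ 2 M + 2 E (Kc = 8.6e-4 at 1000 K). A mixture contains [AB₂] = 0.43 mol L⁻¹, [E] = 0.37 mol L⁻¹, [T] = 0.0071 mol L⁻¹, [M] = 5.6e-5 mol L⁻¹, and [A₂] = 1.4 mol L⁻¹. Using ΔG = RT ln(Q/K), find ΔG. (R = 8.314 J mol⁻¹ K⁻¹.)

ΔG = 14.0 kJ/mol

Qc = [M]²·[E]² / ([A₂]·[T]³·[AB₂]²) = (5.6e-5)²·(0.37)² / ((1.4)·(0.0071)³·(0.43)²) = 0.00463
ΔG = RT ln(Qc/Kc) = (8.314 J mol⁻¹ K⁻¹)(1000 K) × ln(0.00463/8.6e-4)
   = (8.314 kJ/mol)(1.683) = 14.0 kJ/mol
ΔG > 0, so the forward reaction is non-spontaneous (proceeds in reverse).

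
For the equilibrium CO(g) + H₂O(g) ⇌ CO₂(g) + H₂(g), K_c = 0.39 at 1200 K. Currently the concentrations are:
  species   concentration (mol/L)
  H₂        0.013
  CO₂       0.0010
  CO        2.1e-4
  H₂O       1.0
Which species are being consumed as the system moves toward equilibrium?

CO, H₂O (reactants)

Q_c = [CO₂]·[H₂] / ([CO]·[H₂O]) = (0.0010)·(0.013) / ((2.1e-4)·(1.0)) = 0.062
Q_c = 0.062 < K_c = 0.39: net forward reaction.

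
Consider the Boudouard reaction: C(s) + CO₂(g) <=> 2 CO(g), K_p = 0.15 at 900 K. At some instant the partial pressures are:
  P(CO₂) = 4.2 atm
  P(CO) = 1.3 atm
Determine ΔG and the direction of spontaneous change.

ΔG = 7.38 kJ/mol; the forward reaction is non-spontaneous

(C is a pure solid — omitted from Q_p.)
Q_p = P(CO)² / P(CO₂) = (1.3)² / (4.2) = 0.402
ΔG = RT ln(Q_p/K_p) = (8.314 J mol⁻¹ K⁻¹)(900 K) × ln(0.402/0.15)
   = (7.483 kJ/mol)(0.9858) = 7.38 kJ/mol
ΔG > 0, so the forward reaction is non-spontaneous (proceeds in reverse).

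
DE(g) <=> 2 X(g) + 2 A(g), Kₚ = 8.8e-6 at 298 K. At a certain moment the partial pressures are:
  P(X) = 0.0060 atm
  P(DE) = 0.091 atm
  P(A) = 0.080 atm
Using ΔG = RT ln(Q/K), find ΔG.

ΔG = -3.09 kJ/mol

Qₚ = P(X)²·P(A)² / P(DE) = (0.0060)²·(0.080)² / (0.091) = 2.53e-6
ΔG = RT ln(Qₚ/Kₚ) = (8.314 J mol⁻¹ K⁻¹)(298 K) × ln(2.53e-6/8.8e-6)
   = (2.478 kJ/mol)(-1.247) = -3.09 kJ/mol
ΔG < 0, so the forward reaction is spontaneous (proceeds forward).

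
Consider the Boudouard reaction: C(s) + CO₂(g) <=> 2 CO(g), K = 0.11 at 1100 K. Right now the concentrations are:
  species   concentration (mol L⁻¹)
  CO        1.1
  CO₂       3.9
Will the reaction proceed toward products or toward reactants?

in the reverse direction

(C is a pure solid — omitted from Q.)
Q = [CO]² / [CO₂] = (1.1)² / (3.9) = 0.31
Q = 0.31 > K = 0.11, so the reverse reaction proceeds.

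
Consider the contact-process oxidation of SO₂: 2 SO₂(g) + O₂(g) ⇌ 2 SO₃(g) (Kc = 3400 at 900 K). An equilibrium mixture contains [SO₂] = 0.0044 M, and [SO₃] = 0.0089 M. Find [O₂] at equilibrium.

At equilibrium, Kc = [SO₃]² / ([SO₂]²·[O₂]) = 3400.
(0.0089)² / ((0.0044)²·([O₂])) = 3400
[O₂] = 0.00120 = 0.0012 M

[O₂] = 0.0012 M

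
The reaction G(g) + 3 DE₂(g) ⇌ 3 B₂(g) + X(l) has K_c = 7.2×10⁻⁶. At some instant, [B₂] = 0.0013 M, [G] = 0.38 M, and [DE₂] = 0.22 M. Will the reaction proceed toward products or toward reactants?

in the forward direction

(X is a pure liquid — omitted from Q_c.)
Q_c = [B₂]³ / ([G]·[DE₂]³) = (0.0013)³ / ((0.38)·(0.22)³) = 5.4×10⁻⁷
Q_c = 5.4×10⁻⁷ < K_c = 7.2×10⁻⁶, so the forward reaction proceeds.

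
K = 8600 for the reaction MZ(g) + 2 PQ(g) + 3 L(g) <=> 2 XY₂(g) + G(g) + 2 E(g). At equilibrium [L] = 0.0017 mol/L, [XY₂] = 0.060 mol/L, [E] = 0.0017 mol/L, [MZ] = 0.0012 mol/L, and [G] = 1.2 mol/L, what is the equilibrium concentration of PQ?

At equilibrium, K = [XY₂]²·[G]·[E]² / ([MZ]·[PQ]²·[L]³) = 8600.
(0.060)²·(1.2)·(0.0017)² / ((0.0012)·([PQ])²·(0.0017)³) = 8600
[PQ]² = 0.246 ⇒ [PQ] = 0.50 mol/L

[PQ] = 0.50 mol/L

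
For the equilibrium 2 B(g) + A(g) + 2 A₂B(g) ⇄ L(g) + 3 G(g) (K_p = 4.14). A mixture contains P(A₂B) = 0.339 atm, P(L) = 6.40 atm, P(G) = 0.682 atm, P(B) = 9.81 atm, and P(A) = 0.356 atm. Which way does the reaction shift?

forward (toward products)

Q_p = P(L)·P(G)³ / (P(B)²·P(A)·P(A₂B)²) = (6.40)·(0.682)³ / ((9.81)²·(0.356)·(0.339)²) = 0.516
Q_p = 0.516 < K_p = 4.14, so the forward reaction proceeds.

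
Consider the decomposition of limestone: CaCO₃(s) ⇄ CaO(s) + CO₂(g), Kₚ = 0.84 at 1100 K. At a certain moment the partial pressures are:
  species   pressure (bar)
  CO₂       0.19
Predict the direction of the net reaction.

in the forward direction

(CaCO₃, CaO are pure solids — omitted from Qₚ.)
Qₚ = P(CO₂) = 0.19
Qₚ = 0.19 < Kₚ = 0.84, so the forward reaction proceeds.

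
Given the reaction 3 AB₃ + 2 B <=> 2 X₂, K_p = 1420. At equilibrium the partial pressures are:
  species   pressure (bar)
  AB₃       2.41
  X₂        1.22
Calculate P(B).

At equilibrium, K_p = P(X₂)² / (P(AB₃)³·P(B)²) = 1420.
(1.22)² / ((2.41)³·(P(B))²) = 1420
P(B)² = 7.49×10⁻⁵ ⇒ P(B) = 0.00865 bar

P(B) = 0.00865 bar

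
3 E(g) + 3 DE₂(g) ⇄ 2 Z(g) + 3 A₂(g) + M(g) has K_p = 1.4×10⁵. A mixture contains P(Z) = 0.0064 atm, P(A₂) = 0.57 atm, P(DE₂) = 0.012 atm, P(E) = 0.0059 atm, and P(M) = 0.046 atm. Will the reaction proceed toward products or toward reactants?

to the left

Q_p = P(Z)²·P(A₂)³·P(M) / (P(E)³·P(DE₂)³) = (0.0064)²·(0.57)³·(0.046) / ((0.0059)³·(0.012)³) = 9.8×10⁵
Q_p = 9.8×10⁵ > K_p = 1.4×10⁵, so the reverse reaction proceeds.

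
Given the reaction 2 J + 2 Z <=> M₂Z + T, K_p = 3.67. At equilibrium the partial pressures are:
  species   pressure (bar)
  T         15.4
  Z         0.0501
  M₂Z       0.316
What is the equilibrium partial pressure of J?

At equilibrium, K_p = P(M₂Z)·P(T) / (P(J)²·P(Z)²) = 3.67.
(0.316)·(15.4) / ((P(J))²·(0.0501)²) = 3.67
P(J)² = 528 ⇒ P(J) = 23.0 bar

P(J) = 23.0 bar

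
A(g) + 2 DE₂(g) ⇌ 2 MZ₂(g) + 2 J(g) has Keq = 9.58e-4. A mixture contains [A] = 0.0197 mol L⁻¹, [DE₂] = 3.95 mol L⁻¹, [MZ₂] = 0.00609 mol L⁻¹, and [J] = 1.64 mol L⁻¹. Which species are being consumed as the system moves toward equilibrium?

Q = [MZ₂]²·[J]² / ([A]·[DE₂]²) = (0.00609)²·(1.64)² / ((0.0197)·(3.95)²) = 3.25e-4
Q = 3.25e-4 < Keq = 9.58e-4: net forward reaction.

A, DE₂ (reactants)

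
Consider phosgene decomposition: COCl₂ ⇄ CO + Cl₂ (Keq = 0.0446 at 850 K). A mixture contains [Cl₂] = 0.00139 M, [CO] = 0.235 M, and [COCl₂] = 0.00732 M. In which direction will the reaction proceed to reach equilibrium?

no net change (already at equilibrium)

Q = [CO]·[Cl₂] / [COCl₂] = (0.235)·(0.00139) / (0.00732) = 0.0446
Q = 0.0446 = Keq, so the system is already at equilibrium.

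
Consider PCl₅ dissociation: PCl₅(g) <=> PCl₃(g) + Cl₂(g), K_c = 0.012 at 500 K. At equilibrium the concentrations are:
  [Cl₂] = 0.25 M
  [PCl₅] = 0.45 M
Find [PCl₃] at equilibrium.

[PCl₃] = 0.022 M

At equilibrium, K_c = [PCl₃]·[Cl₂] / [PCl₅] = 0.012.
([PCl₃])·(0.25) / (0.45) = 0.012
[PCl₃] = 0.0216 = 0.022 M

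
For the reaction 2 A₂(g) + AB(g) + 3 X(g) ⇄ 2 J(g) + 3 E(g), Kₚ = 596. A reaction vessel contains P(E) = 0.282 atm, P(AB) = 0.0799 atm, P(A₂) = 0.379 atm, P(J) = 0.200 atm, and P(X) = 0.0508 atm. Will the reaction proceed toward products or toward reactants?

at equilibrium

Qₚ = P(J)²·P(E)³ / (P(A₂)²·P(AB)·P(X)³) = (0.200)²·(0.282)³ / ((0.379)²·(0.0799)·(0.0508)³) = 596
Qₚ = 596 = Kₚ, so the system is already at equilibrium.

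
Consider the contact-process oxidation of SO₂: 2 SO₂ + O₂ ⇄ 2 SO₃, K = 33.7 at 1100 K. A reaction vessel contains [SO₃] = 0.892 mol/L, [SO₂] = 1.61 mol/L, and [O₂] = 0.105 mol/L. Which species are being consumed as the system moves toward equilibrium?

SO₂, O₂ (reactants)

Q = [SO₃]² / ([SO₂]²·[O₂]) = (0.892)² / ((1.61)²·(0.105)) = 2.92
Q = 2.92 < K = 33.7: net forward reaction.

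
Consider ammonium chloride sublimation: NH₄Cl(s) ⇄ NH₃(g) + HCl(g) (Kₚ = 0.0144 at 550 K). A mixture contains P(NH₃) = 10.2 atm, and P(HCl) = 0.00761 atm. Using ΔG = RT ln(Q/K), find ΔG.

(NH₄Cl is a pure solid — omitted from Qₚ.)
Qₚ = P(NH₃)·P(HCl) = (10.2)·(0.00761) = 0.0776
ΔG = RT ln(Qₚ/Kₚ) = (8.314 J mol⁻¹ K⁻¹)(550 K) × ln(0.0776/0.0144)
   = (4.573 kJ/mol)(1.684) = 7.70 kJ/mol
ΔG > 0, so the forward reaction is non-spontaneous (proceeds in reverse).

ΔG = 7.70 kJ/mol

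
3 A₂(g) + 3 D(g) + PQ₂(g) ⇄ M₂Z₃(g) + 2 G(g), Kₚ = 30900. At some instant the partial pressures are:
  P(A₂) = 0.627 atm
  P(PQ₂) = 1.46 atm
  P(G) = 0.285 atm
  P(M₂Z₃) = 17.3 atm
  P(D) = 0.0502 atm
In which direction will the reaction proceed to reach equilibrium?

neither direction; the system is at equilibrium

Qₚ = P(M₂Z₃)·P(G)² / (P(A₂)³·P(D)³·P(PQ₂)) = (17.3)·(0.285)² / ((0.627)³·(0.0502)³·(1.46)) = 30900
Qₚ = 30900 = Kₚ, so the system is already at equilibrium.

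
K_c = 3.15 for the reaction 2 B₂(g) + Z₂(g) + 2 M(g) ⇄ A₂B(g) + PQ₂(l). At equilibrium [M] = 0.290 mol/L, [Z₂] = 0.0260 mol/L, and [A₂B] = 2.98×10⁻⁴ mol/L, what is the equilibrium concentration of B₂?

[B₂] = 0.208 mol/L

(PQ₂ is a pure liquid — omitted from K_c.)
At equilibrium, K_c = [A₂B] / ([B₂]²·[Z₂]·[M]²) = 3.15.
(2.98×10⁻⁴) / (([B₂])²·(0.0260)·(0.290)²) = 3.15
[B₂]² = 0.0433 ⇒ [B₂] = 0.208 mol/L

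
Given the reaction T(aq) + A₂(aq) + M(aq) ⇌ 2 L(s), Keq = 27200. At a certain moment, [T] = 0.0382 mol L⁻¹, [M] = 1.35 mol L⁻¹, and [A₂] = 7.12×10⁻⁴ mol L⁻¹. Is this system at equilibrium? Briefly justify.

yes, at equilibrium

(L is a pure solid — omitted from Q.)
Q = 1 / ([T]·[A₂]·[M]) = 1 / ((0.0382)·(7.12×10⁻⁴)·(1.35)) = 27200
Q = 27200 = Keq; the system is at equilibrium.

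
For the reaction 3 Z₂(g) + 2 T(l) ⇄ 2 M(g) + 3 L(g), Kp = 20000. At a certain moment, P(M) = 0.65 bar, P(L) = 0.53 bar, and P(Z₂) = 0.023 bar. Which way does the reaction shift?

forward (toward products)

(T is a pure liquid — omitted from Qp.)
Qp = P(M)²·P(L)³ / P(Z₂)³ = (0.65)²·(0.53)³ / (0.023)³ = 5200
Qp = 5200 < Kp = 20000, so the forward reaction proceeds.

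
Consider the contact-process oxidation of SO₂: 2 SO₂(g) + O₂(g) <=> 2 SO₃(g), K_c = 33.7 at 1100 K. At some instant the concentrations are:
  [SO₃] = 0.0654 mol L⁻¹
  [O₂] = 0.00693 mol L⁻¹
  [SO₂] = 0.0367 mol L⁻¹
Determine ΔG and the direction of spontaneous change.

Q_c = [SO₃]² / ([SO₂]²·[O₂]) = (0.0654)² / ((0.0367)²·(0.00693)) = 458
ΔG = RT ln(Q_c/K_c) = (8.314 J mol⁻¹ K⁻¹)(1100 K) × ln(458/33.7)
   = (9.145 kJ/mol)(2.609) = 23.9 kJ/mol
ΔG > 0, so the forward reaction is non-spontaneous (proceeds in reverse).

ΔG = 23.9 kJ/mol; the forward reaction is non-spontaneous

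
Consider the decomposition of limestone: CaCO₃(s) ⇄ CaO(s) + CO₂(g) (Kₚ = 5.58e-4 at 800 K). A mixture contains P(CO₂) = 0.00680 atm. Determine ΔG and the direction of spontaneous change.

(CaCO₃, CaO are pure solids — omitted from Qₚ.)
Qₚ = P(CO₂) = 0.00680
ΔG = RT ln(Qₚ/Kₚ) = (8.314 J mol⁻¹ K⁻¹)(800 K) × ln(0.00680/5.58e-4)
   = (6.651 kJ/mol)(2.500) = 16.6 kJ/mol
ΔG > 0, so the forward reaction is non-spontaneous (proceeds in reverse).

ΔG = 16.6 kJ/mol; the forward reaction is non-spontaneous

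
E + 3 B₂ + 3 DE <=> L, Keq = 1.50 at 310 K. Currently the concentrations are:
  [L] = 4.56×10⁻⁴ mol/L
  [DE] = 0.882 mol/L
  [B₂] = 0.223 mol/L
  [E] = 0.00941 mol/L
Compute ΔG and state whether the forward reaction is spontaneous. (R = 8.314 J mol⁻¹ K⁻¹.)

ΔG = 3.73 kJ/mol; the forward reaction is non-spontaneous

Q = [L] / ([E]·[B₂]³·[DE]³) = (4.56×10⁻⁴) / ((0.00941)·(0.223)³·(0.882)³) = 6.37
ΔG = RT ln(Q/Keq) = (8.314 J mol⁻¹ K⁻¹)(310 K) × ln(6.37/1.50)
   = (2.577 kJ/mol)(1.446) = 3.73 kJ/mol
ΔG > 0, so the forward reaction is non-spontaneous (proceeds in reverse).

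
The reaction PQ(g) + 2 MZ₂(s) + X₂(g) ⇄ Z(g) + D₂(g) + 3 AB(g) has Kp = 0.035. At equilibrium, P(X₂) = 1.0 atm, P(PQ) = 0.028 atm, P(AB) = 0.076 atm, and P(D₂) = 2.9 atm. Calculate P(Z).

(MZ₂ is a pure solid — omitted from Kp.)
At equilibrium, Kp = P(Z)·P(D₂)·P(AB)³ / (P(PQ)·P(X₂)) = 0.035.
(P(Z))·(2.9)·(0.076)³ / ((0.028)·(1.0)) = 0.035
P(Z) = 0.770 = 0.77 atm

P(Z) = 0.77 atm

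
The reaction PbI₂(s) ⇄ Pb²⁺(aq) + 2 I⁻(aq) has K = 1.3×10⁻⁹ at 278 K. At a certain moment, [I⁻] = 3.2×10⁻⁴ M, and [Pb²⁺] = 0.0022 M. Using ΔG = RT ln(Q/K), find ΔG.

ΔG = -4.05 kJ/mol

(PbI₂ is a pure solid — omitted from Q.)
Q = [Pb²⁺]·[I⁻]² = (0.0022)·(3.2×10⁻⁴)² = 2.25×10⁻¹⁰
ΔG = RT ln(Q/K) = (8.314 J mol⁻¹ K⁻¹)(278 K) × ln(2.25×10⁻¹⁰/1.3×10⁻⁹)
   = (2.311 kJ/mol)(-1.754) = -4.05 kJ/mol
ΔG < 0, so the forward reaction is spontaneous (proceeds forward).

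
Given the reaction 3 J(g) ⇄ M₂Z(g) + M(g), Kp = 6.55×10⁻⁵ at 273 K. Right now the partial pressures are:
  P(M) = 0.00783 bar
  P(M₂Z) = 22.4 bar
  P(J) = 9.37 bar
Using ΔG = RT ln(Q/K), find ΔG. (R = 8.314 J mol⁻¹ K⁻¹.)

Qp = P(M₂Z)·P(M) / P(J)³ = (22.4)·(0.00783) / (9.37)³ = 2.13×10⁻⁴
ΔG = RT ln(Qp/Kp) = (8.314 J mol⁻¹ K⁻¹)(273 K) × ln(2.13×10⁻⁴/6.55×10⁻⁵)
   = (2.270 kJ/mol)(1.179) = 2.68 kJ/mol
ΔG > 0, so the forward reaction is non-spontaneous (proceeds in reverse).

ΔG = 2.68 kJ/mol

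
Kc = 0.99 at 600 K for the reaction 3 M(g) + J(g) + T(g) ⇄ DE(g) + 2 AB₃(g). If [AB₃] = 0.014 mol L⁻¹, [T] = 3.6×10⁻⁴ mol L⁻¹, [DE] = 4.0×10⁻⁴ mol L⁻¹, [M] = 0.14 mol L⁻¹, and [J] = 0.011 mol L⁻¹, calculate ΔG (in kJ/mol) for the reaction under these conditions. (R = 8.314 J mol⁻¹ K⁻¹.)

Qc = [DE]·[AB₃]² / ([M]³·[J]·[T]) = (4.0×10⁻⁴)·(0.014)² / ((0.14)³·(0.011)·(3.6×10⁻⁴)) = 7.22
ΔG = RT ln(Qc/Kc) = (8.314 J mol⁻¹ K⁻¹)(600 K) × ln(7.22/0.99)
   = (4.988 kJ/mol)(1.987) = 9.91 kJ/mol
ΔG > 0, so the forward reaction is non-spontaneous (proceeds in reverse).

ΔG = 9.91 kJ/mol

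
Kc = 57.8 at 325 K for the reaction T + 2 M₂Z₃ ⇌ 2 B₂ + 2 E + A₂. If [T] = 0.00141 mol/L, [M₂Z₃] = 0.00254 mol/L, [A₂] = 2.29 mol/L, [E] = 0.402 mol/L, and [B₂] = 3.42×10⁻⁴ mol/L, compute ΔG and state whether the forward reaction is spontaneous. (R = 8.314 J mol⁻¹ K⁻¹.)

ΔG = -6.75 kJ/mol; the forward reaction is spontaneous

Qc = [B₂]²·[E]²·[A₂] / ([T]·[M₂Z₃]²) = (3.42×10⁻⁴)²·(0.402)²·(2.29) / ((0.00141)·(0.00254)²) = 4.76
ΔG = RT ln(Qc/Kc) = (8.314 J mol⁻¹ K⁻¹)(325 K) × ln(4.76/57.8)
   = (2.702 kJ/mol)(-2.497) = -6.75 kJ/mol
ΔG < 0, so the forward reaction is spontaneous (proceeds forward).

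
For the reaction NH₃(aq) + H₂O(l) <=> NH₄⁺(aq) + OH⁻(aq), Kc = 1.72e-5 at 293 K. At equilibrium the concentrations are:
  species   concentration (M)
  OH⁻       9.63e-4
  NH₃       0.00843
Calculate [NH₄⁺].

[NH₄⁺] = 1.51e-4 M

(H₂O is a pure liquid — omitted from Kc.)
At equilibrium, Kc = [NH₄⁺]·[OH⁻] / [NH₃] = 1.72e-5.
([NH₄⁺])·(9.63e-4) / (0.00843) = 1.72e-5
[NH₄⁺] = 1.51e-4 M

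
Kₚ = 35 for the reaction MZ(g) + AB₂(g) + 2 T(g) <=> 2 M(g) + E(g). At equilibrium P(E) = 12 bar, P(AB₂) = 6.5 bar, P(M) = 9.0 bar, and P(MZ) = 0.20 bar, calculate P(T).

At equilibrium, Kₚ = P(M)²·P(E) / (P(MZ)·P(AB₂)·P(T)²) = 35.
(9.0)²·(12) / ((0.20)·(6.5)·(P(T))²) = 35
P(T)² = 21.4 ⇒ P(T) = 4.6 bar

P(T) = 4.6 bar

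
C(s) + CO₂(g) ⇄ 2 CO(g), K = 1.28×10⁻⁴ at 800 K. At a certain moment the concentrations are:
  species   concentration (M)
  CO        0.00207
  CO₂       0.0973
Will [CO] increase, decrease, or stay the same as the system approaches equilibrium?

increase

(C is a pure solid — omitted from Q.)
Q = [CO]² / [CO₂] = (0.00207)² / (0.0973) = 4.40×10⁻⁵
Q = 4.40×10⁻⁵ < K = 1.28×10⁻⁴: net forward reaction.
CO is a product, so it increases.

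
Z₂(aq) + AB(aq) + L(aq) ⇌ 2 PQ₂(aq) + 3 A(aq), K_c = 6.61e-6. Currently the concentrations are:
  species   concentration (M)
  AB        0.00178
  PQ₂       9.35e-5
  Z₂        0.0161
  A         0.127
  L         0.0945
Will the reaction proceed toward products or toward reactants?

Q_c = [PQ₂]²·[A]³ / ([Z₂]·[AB]·[L]) = (9.35e-5)²·(0.127)³ / ((0.0161)·(0.00178)·(0.0945)) = 6.61e-6
Q_c = 6.61e-6 = K_c, so the system is already at equilibrium.

neither direction; the system is at equilibrium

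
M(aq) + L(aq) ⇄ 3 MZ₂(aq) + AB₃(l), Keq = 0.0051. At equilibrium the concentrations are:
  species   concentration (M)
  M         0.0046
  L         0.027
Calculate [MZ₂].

[MZ₂] = 0.0086 M

(AB₃ is a pure liquid — omitted from Keq.)
At equilibrium, Keq = [MZ₂]³ / ([M]·[L]) = 0.0051.
([MZ₂])³ / ((0.0046)·(0.027)) = 0.0051
[MZ₂]³ = 6.33×10⁻⁷ ⇒ [MZ₂] = 0.0086 M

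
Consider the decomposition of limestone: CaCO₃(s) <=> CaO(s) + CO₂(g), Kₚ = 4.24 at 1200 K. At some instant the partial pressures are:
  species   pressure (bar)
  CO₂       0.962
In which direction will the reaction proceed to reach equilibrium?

toward products

(CaCO₃, CaO are pure solids — omitted from Qₚ.)
Qₚ = P(CO₂) = 0.962
Qₚ = 0.962 < Kₚ = 4.24, so the forward reaction proceeds.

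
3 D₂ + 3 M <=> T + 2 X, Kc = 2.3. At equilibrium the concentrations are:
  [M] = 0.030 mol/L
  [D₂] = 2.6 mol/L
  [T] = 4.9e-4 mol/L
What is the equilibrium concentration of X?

[X] = 1.5 mol/L

At equilibrium, Kc = [T]·[X]² / ([D₂]³·[M]³) = 2.3.
(4.9e-4)·([X])² / ((2.6)³·(0.030)³) = 2.3
[X]² = 2.23 ⇒ [X] = 1.5 mol/L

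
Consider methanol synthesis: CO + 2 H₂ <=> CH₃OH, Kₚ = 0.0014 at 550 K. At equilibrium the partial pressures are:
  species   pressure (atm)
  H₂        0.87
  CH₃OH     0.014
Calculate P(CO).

At equilibrium, Kₚ = P(CH₃OH) / (P(CO)·P(H₂)²) = 0.0014.
(0.014) / ((P(CO))·(0.87)²) = 0.0014
P(CO) = 13.2 = 13 atm

P(CO) = 13 atm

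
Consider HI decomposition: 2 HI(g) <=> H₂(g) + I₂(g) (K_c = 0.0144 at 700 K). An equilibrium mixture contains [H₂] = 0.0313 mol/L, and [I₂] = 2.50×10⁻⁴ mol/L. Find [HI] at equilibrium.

At equilibrium, K_c = [H₂]·[I₂] / [HI]² = 0.0144.
(0.0313)·(2.50×10⁻⁴) / ([HI])² = 0.0144
[HI]² = 5.43×10⁻⁴ ⇒ [HI] = 0.0233 mol/L

[HI] = 0.0233 mol/L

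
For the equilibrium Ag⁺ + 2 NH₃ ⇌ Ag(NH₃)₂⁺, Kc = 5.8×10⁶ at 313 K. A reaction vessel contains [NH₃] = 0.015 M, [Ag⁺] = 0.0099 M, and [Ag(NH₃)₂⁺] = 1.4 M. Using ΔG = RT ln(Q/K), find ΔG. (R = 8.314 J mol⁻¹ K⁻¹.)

Qc = [Ag(NH₃)₂⁺] / ([Ag⁺]·[NH₃]²) = (1.4) / ((0.0099)·(0.015)²) = 6.29×10⁵
ΔG = RT ln(Qc/Kc) = (8.314 J mol⁻¹ K⁻¹)(313 K) × ln(6.29×10⁵/5.8×10⁶)
   = (2.602 kJ/mol)(-2.221) = -5.78 kJ/mol
ΔG < 0, so the forward reaction is spontaneous (proceeds forward).

ΔG = -5.78 kJ/mol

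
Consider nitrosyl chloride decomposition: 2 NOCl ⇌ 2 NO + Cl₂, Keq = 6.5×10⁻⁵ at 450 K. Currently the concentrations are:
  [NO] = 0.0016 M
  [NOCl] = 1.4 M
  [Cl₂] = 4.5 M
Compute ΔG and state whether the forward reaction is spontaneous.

Q = [NO]²·[Cl₂] / [NOCl]² = (0.0016)²·(4.5) / (1.4)² = 5.88×10⁻⁶
ΔG = RT ln(Q/Keq) = (8.314 J mol⁻¹ K⁻¹)(450 K) × ln(5.88×10⁻⁶/6.5×10⁻⁵)
   = (3.741 kJ/mol)(-2.403) = -8.99 kJ/mol
ΔG < 0, so the forward reaction is spontaneous (proceeds forward).

ΔG = -8.99 kJ/mol; the forward reaction is spontaneous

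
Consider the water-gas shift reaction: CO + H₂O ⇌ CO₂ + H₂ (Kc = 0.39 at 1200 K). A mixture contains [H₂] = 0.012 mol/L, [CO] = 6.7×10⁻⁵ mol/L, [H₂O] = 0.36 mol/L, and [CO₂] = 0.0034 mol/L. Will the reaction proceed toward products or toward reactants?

Qc = [CO₂]·[H₂] / ([CO]·[H₂O]) = (0.0034)·(0.012) / ((6.7×10⁻⁵)·(0.36)) = 1.7
Qc = 1.7 > Kc = 0.39, so the reverse reaction proceeds.

in the reverse direction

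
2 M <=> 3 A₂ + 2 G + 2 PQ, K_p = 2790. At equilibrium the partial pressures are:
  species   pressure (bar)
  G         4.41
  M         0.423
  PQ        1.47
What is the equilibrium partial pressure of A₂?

P(A₂) = 2.28 bar

At equilibrium, K_p = P(A₂)³·P(G)²·P(PQ)² / P(M)² = 2790.
(P(A₂))³·(4.41)²·(1.47)² / (0.423)² = 2790
P(A₂)³ = 11.9 ⇒ P(A₂) = 2.28 bar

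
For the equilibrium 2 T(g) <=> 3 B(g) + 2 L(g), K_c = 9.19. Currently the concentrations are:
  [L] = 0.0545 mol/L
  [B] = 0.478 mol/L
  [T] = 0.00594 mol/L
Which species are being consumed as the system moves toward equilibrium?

Q_c = [B]³·[L]² / [T]² = (0.478)³·(0.0545)² / (0.00594)² = 9.19
Q_c = 9.19 = K_c; the system is at equilibrium.

none (at equilibrium)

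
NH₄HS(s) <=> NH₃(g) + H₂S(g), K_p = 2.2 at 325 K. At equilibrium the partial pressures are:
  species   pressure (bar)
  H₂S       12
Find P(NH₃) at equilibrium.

(NH₄HS is a pure solid — omitted from K_p.)
At equilibrium, K_p = P(NH₃)·P(H₂S) = 2.2.
(P(NH₃))·(12) = 2.2
P(NH₃) = 0.183 = 0.18 bar

P(NH₃) = 0.18 bar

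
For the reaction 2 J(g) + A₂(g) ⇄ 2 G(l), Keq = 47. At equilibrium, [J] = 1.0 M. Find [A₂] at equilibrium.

(G is a pure liquid — omitted from Keq.)
At equilibrium, Keq = 1 / ([J]²·[A₂]) = 47.
1 / ((1.0)²·([A₂])) = 47
[A₂] = 0.0213 = 0.021 M

[A₂] = 0.021 M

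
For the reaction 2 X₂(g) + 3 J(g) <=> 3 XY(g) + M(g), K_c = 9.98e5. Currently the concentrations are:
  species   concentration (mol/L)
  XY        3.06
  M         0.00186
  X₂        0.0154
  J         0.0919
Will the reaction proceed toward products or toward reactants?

to the right

Q_c = [XY]³·[M] / ([X₂]²·[J]³) = (3.06)³·(0.00186) / ((0.0154)²·(0.0919)³) = 2.90e5
Q_c = 2.90e5 < K_c = 9.98e5, so the forward reaction proceeds.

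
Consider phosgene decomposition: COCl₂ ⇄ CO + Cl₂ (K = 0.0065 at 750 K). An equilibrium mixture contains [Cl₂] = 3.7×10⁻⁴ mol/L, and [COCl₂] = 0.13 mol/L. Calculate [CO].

[CO] = 2.3 mol/L

At equilibrium, K = [CO]·[Cl₂] / [COCl₂] = 0.0065.
([CO])·(3.7×10⁻⁴) / (0.13) = 0.0065
[CO] = 2.28 = 2.3 mol/L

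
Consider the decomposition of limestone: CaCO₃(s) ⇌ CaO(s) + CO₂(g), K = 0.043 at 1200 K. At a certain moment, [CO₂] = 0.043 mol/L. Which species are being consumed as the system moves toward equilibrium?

(CaCO₃, CaO are pure solids — omitted from Q.)
Q = [CO₂] = 0.043
Q = 0.043 = K; the system is at equilibrium.

none (at equilibrium)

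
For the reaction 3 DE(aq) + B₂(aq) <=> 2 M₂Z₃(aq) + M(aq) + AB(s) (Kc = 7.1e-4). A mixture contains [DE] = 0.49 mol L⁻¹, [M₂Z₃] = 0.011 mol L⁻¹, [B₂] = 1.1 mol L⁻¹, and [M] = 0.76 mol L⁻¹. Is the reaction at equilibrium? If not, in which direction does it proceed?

(AB is a pure solid — omitted from Qc.)
Qc = [M₂Z₃]²·[M] / ([DE]³·[B₂]) = (0.011)²·(0.76) / ((0.49)³·(1.1)) = 7.1e-4
Qc = 7.1e-4 = Kc, so the system is already at equilibrium.

neither direction; the system is at equilibrium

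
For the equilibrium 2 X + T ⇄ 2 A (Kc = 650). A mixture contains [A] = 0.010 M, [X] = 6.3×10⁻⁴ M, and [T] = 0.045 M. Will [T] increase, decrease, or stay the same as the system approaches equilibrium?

Qc = [A]² / ([X]²·[T]) = (0.010)² / ((6.3×10⁻⁴)²·(0.045)) = 5600
Qc = 5600 > Kc = 650: net reverse reaction.
T is a reactant, so it increases.

increase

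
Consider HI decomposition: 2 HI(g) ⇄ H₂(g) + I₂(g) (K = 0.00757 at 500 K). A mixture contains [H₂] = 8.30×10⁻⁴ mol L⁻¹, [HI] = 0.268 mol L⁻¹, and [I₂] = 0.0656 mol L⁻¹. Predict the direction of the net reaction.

forward (toward products)

Q = [H₂]·[I₂] / [HI]² = (8.30×10⁻⁴)·(0.0656) / (0.268)² = 7.58×10⁻⁴
Q = 7.58×10⁻⁴ < K = 0.00757, so the forward reaction proceeds.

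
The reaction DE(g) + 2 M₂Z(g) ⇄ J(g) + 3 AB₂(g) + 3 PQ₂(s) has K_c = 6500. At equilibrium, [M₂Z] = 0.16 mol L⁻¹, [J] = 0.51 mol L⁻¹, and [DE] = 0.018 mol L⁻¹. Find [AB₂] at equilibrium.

[AB₂] = 1.8 mol L⁻¹

(PQ₂ is a pure solid — omitted from K_c.)
At equilibrium, K_c = [J]·[AB₂]³ / ([DE]·[M₂Z]²) = 6500.
(0.51)·([AB₂])³ / ((0.018)·(0.16)²) = 6500
[AB₂]³ = 5.87 ⇒ [AB₂] = 1.8 mol L⁻¹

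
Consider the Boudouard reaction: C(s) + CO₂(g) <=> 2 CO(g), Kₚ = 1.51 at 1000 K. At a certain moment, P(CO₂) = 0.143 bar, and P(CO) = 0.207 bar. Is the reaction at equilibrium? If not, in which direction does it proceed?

(C is a pure solid — omitted from Qₚ.)
Qₚ = P(CO)² / P(CO₂) = (0.207)² / (0.143) = 0.300
Qₚ = 0.300 < Kₚ = 1.51, so the forward reaction proceeds.

in the forward direction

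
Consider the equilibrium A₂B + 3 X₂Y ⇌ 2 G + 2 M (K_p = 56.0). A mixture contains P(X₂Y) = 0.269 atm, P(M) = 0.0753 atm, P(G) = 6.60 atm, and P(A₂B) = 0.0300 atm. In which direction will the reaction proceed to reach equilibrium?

reverse (toward reactants)

Q_p = P(G)²·P(M)² / (P(A₂B)·P(X₂Y)³) = (6.60)²·(0.0753)² / ((0.0300)·(0.269)³) = 423
Q_p = 423 > K_p = 56.0, so the reverse reaction proceeds.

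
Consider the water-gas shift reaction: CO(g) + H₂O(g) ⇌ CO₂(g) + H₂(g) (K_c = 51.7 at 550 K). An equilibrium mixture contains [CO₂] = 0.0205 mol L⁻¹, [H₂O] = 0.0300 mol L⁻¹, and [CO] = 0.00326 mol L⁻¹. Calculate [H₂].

At equilibrium, K_c = [CO₂]·[H₂] / ([CO]·[H₂O]) = 51.7.
(0.0205)·([H₂]) / ((0.00326)·(0.0300)) = 51.7
[H₂] = 0.247 mol L⁻¹

[H₂] = 0.247 mol L⁻¹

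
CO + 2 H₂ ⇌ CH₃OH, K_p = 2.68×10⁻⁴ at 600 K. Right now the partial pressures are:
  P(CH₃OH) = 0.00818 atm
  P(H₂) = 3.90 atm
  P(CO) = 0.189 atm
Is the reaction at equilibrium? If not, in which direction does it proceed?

reverse (toward reactants)

Q_p = P(CH₃OH) / (P(CO)·P(H₂)²) = (0.00818) / ((0.189)·(3.90)²) = 0.00285
Q_p = 0.00285 > K_p = 2.68×10⁻⁴, so the reverse reaction proceeds.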